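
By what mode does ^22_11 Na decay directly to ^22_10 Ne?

beta-plus decay or electron capture

ΔA = 22 − 22 = 0; ΔZ = 10 − 11 = -1.
A is unchanged and Z drops by 1 — a proton has become a neutron (β⁺ emission or electron capture).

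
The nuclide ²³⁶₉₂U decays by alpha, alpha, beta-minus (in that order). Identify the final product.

Ac-228

Start: (A, Z) = (236, 92).
After α: (232, 90).
After α: (228, 88).
After β⁻: (228, 89).
Z = 89 is actinium.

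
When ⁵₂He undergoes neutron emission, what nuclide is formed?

Neutron emission: mass number changes by -1, atomic number by +0.
A: 5 − 1 = 4; Z: 2 = 2.
Z = 2 is helium, so the daughter is ⁴₂He.

He-4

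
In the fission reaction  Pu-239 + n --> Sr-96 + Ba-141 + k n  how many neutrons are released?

Conserve mass number: 240 = 96 + 141 + k, so k = 240 − 237 = 3.
Check atomic number: 94 = 38 + 56 + 0 = 94. ✓

3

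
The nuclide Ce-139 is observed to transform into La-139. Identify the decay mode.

beta-plus decay or electron capture

ΔA = 139 − 139 = 0; ΔZ = 57 − 58 = -1.
A is unchanged and Z drops by 1 — a proton has become a neutron (β⁺ emission or electron capture).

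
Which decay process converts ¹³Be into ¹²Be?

neutron emission

ΔA = 12 − 13 = -1; ΔZ = 4 − 4 = +0.
A drops by 1 with Z unchanged — a neutron was emitted.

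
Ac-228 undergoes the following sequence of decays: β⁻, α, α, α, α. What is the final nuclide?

Pb-212

Start: (A, Z) = (228, 89).
After β⁻: (228, 90).
After α: (224, 88).
After α: (220, 86).
After α: (216, 84).
After α: (212, 82).
Z = 82 is lead.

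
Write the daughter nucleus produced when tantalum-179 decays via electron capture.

Hf-179

Electron capture: mass number changes by +0, atomic number by -1.
A: 179 = 179; Z: 73 − 1 = 72.
Z = 72 is hafnium, so the daughter is hafnium-179.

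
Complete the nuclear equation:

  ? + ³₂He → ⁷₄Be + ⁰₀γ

Conserve mass number: A + 3 = 7 + 0, so A = 4.
Conserve atomic number: Z + 2 = 4 + 0, so Z = 2.
A = 4 and Z = 2 is ⁴₂He — an alpha particle.

alpha particle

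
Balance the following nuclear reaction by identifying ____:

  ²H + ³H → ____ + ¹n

He-4

Conserve mass number: 2 + 3 = A + 1, so A = 4.
Conserve atomic number: 1 + 1 = Z + 0, so Z = 2.
A = 4 and Z = 2 is ⁴He — an alpha particle.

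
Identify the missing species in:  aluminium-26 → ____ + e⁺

Conserve mass number: 26 = A + 0, so A = 26.
Conserve atomic number: 13 = Z + 1, so Z = 12.
Z = 12 is magnesium, so the species is magnesium-26.

Mg-26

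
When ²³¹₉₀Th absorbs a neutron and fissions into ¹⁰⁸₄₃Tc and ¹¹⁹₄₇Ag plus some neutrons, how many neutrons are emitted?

5

Conserve mass number: 232 = 108 + 119 + k, so k = 232 − 227 = 5.
Check atomic number: 90 = 43 + 47 + 0 = 90. ✓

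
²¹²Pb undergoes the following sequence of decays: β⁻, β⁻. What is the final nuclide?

Po-212

Start: (A, Z) = (212, 82).
After β⁻: (212, 83).
After β⁻: (212, 84).
Z = 84 is polonium.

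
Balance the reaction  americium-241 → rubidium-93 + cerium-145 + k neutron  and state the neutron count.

Conserve mass number: 241 = 93 + 145 + k, so k = 241 − 238 = 3.
Check atomic number: 95 = 37 + 58 + 0 = 95. ✓

3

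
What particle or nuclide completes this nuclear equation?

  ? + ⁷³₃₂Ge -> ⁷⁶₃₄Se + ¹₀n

Conserve mass number: A + 73 = 76 + 1, so A = 4.
Conserve atomic number: Z + 32 = 34 + 0, so Z = 2.
A = 4 and Z = 2 is ⁴₂He — an alpha particle.

alpha particle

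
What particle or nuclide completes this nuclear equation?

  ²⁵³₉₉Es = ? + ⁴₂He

Bk-249

Conserve mass number: 253 = A + 4, so A = 249.
Conserve atomic number: 99 = Z + 2, so Z = 97.
Z = 97 is berkelium, so the species is ²⁴⁹₉₇Bk.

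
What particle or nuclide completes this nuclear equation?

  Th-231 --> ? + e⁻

Pa-231

Conserve mass number: 231 = A + 0, so A = 231.
Conserve atomic number: 90 = Z − 1, so Z = 91.
Z = 91 is protactinium, so the species is Pa-231.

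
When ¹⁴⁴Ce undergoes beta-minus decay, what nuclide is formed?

Pr-144

Beta-minus decay: mass number changes by +0, atomic number by +1.
A: 144 = 144; Z: 58 + 1 = 59.
Z = 59 is praseodymium, so the daughter is ¹⁴⁴Pr.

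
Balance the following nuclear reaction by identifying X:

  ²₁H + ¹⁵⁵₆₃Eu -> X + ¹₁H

Conserve mass number: 2 + 155 = A + 1, so A = 156.
Conserve atomic number: 1 + 63 = Z + 1, so Z = 63.
Z = 63 is europium, so the species is ¹⁵⁶₆₃Eu.

Eu-156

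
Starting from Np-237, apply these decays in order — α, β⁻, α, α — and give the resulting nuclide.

Start: (A, Z) = (237, 93).
After α: (233, 91).
After β⁻: (233, 92).
After α: (229, 90).
After α: (225, 88).
Z = 88 is radium.

Ra-225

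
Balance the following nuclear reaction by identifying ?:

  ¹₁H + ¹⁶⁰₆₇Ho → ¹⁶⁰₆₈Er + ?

neutron

Conserve mass number: 1 + 160 = 160 + A, so A = 1.
Conserve atomic number: 1 + 67 = 68 + Z, so Z = 0.
A = 1 and Z = 0 is ¹₀n — a neutron.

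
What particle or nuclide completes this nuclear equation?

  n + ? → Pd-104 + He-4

Cd-107

Conserve mass number: 1 + A = 104 + 4, so A = 107.
Conserve atomic number: 0 + Z = 46 + 2, so Z = 48.
Z = 48 is cadmium, so the species is Cd-107.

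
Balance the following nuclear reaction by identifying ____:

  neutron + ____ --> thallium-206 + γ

Tl-205

Conserve mass number: 1 + A = 206 + 0, so A = 205.
Conserve atomic number: 0 + Z = 81 + 0, so Z = 81.
Z = 81 is thallium, so the species is thallium-205.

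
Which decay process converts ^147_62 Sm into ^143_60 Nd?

alpha decay

ΔA = 143 − 147 = -4; ΔZ = 60 − 62 = -2.
A drops by 4 and Z drops by 2 — the signature of alpha emission.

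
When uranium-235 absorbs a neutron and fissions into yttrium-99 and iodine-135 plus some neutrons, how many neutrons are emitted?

Conserve mass number: 236 = 99 + 135 + k, so k = 236 − 234 = 2.
Check atomic number: 92 = 39 + 53 + 0 = 92. ✓

2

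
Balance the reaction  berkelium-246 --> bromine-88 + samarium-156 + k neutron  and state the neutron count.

Conserve mass number: 246 = 88 + 156 + k, so k = 246 − 244 = 2.
Check atomic number: 97 = 35 + 62 + 0 = 97. ✓

2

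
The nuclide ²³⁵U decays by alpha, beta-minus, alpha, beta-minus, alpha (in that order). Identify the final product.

Start: (A, Z) = (235, 92).
After α: (231, 90).
After β⁻: (231, 91).
After α: (227, 89).
After β⁻: (227, 90).
After α: (223, 88).
Z = 88 is radium.

Ra-223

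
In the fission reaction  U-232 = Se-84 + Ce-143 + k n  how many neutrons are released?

Conserve mass number: 232 = 84 + 143 + k, so k = 232 − 227 = 5.
Check atomic number: 92 = 34 + 58 + 0 = 92. ✓

5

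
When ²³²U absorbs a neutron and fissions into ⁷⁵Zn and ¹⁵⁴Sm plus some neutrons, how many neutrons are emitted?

4

Conserve mass number: 233 = 75 + 154 + k, so k = 233 − 229 = 4.
Check atomic number: 92 = 30 + 62 + 0 = 92. ✓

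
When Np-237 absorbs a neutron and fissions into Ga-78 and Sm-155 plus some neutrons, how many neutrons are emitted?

5

Conserve mass number: 238 = 78 + 155 + k, so k = 238 − 233 = 5.
Check atomic number: 93 = 31 + 62 + 0 = 93. ✓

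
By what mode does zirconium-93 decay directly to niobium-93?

beta-minus decay

ΔA = 93 − 93 = 0; ΔZ = 41 − 40 = +1.
A is unchanged and Z rises by 1 — a neutron has become a proton (β⁻ decay).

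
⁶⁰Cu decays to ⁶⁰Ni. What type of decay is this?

ΔA = 60 − 60 = 0; ΔZ = 28 − 29 = -1.
A is unchanged and Z drops by 1 — a proton has become a neutron (β⁺ emission or electron capture).

beta-plus decay or electron capture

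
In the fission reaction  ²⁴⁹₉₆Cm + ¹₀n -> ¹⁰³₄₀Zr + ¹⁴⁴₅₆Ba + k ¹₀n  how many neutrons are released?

3

Conserve mass number: 250 = 103 + 144 + k, so k = 250 − 247 = 3.
Check atomic number: 96 = 40 + 56 + 0 = 96. ✓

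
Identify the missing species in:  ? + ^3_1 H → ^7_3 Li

alpha particle

Conserve mass number: A + 3 = 7, so A = 4.
Conserve atomic number: Z + 1 = 3, so Z = 2.
A = 4 and Z = 2 is ^4_2 He — an alpha particle.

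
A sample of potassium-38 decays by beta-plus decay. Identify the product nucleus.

Beta-plus decay: mass number changes by +0, atomic number by -1.
A: 38 = 38; Z: 19 − 1 = 18.
Z = 18 is argon, so the daughter is argon-38.

Ar-38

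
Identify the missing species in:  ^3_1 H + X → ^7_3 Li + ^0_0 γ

Conserve mass number: 3 + A = 7 + 0, so A = 4.
Conserve atomic number: 1 + Z = 3 + 0, so Z = 2.
A = 4 and Z = 2 is ^4_2 He — an alpha particle.

alpha particle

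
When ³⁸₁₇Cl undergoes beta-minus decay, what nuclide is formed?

Ar-38

Beta-minus decay: mass number changes by +0, atomic number by +1.
A: 38 = 38; Z: 17 + 1 = 18.
Z = 18 is argon, so the daughter is ³⁸₁₈Ar.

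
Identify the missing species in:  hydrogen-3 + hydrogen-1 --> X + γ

Conserve mass number: 3 + 1 = A + 0, so A = 4.
Conserve atomic number: 1 + 1 = Z + 0, so Z = 2.
A = 4 and Z = 2 is helium-4 — an alpha particle.

He-4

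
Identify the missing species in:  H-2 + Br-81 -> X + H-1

Br-82

Conserve mass number: 2 + 81 = A + 1, so A = 82.
Conserve atomic number: 1 + 35 = Z + 1, so Z = 35.
Z = 35 is bromine, so the species is Br-82.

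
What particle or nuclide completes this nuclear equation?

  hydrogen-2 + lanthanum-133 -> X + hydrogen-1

La-134

Conserve mass number: 2 + 133 = A + 1, so A = 134.
Conserve atomic number: 1 + 57 = Z + 1, so Z = 57.
Z = 57 is lanthanum, so the species is lanthanum-134.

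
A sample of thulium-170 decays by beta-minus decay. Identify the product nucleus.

Beta-minus decay: mass number changes by +0, atomic number by +1.
A: 170 = 170; Z: 69 + 1 = 70.
Z = 70 is ytterbium, so the daughter is ytterbium-170.

Yb-170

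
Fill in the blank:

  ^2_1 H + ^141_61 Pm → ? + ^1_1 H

Pm-142

Conserve mass number: 2 + 141 = A + 1, so A = 142.
Conserve atomic number: 1 + 61 = Z + 1, so Z = 61.
Z = 61 is promethium, so the species is ^142_61 Pm.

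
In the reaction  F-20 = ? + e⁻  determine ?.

Ne-20

Conserve mass number: 20 = A + 0, so A = 20.
Conserve atomic number: 9 = Z − 1, so Z = 10.
Z = 10 is neon, so the species is Ne-20.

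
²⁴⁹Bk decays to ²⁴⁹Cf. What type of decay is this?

ΔA = 249 − 249 = 0; ΔZ = 98 − 97 = +1.
A is unchanged and Z rises by 1 — a neutron has become a proton (β⁻ decay).

beta-minus decay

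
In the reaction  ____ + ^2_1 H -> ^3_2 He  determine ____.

proton

Conserve mass number: A + 2 = 3, so A = 1.
Conserve atomic number: Z + 1 = 2, so Z = 1.
A = 1 and Z = 1 is ^1_1 H — a proton.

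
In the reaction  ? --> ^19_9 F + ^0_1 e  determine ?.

Conserve mass number: A = 19 + 0, so A = 19.
Conserve atomic number: Z = 9 + 1, so Z = 10.
Z = 10 is neon, so the species is ^19_10 Ne.

Ne-19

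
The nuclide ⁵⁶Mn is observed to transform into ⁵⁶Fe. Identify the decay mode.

beta-minus decay

ΔA = 56 − 56 = 0; ΔZ = 26 − 25 = +1.
A is unchanged and Z rises by 1 — a neutron has become a proton (β⁻ decay).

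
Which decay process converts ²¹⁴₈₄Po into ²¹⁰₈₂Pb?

ΔA = 210 − 214 = -4; ΔZ = 82 − 84 = -2.
A drops by 4 and Z drops by 2 — the signature of alpha emission.

alpha decay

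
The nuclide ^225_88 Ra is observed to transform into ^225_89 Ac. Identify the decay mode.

beta-minus decay

ΔA = 225 − 225 = 0; ΔZ = 89 − 88 = +1.
A is unchanged and Z rises by 1 — a neutron has become a proton (β⁻ decay).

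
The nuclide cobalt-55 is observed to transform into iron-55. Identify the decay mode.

ΔA = 55 − 55 = 0; ΔZ = 26 − 27 = -1.
A is unchanged and Z drops by 1 — a proton has become a neutron (β⁺ emission or electron capture).

beta-plus decay or electron capture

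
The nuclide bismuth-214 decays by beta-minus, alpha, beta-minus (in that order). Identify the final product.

Start: (A, Z) = (214, 83).
After β⁻: (214, 84).
After α: (210, 82).
After β⁻: (210, 83).
Z = 83 is bismuth.

Bi-210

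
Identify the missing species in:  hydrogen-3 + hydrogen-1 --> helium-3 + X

neutron

Conserve mass number: 3 + 1 = 3 + A, so A = 1.
Conserve atomic number: 1 + 1 = 2 + Z, so Z = 0.
A = 1 and Z = 0 is neutron — a neutron.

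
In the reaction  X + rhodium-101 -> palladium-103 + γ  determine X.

Conserve mass number: A + 101 = 103 + 0, so A = 2.
Conserve atomic number: Z + 45 = 46 + 0, so Z = 1.
A = 2 and Z = 1 is hydrogen-2 — a deuteron.

deuteron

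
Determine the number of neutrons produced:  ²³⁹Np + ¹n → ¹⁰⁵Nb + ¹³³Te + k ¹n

Conserve mass number: 240 = 105 + 133 + k, so k = 240 − 238 = 2.
Check atomic number: 93 = 41 + 52 + 0 = 93. ✓

2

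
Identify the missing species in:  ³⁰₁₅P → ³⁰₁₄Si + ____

Conserve mass number: 30 = 30 + A, so A = 0.
Conserve atomic number: 15 = 14 + Z, so Z = 1.
A = 0 and Z = 1 is ⁰₁e — a positron.

positron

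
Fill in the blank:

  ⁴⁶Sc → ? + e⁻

Ti-46

Conserve mass number: 46 = A + 0, so A = 46.
Conserve atomic number: 21 = Z − 1, so Z = 22.
Z = 22 is titanium, so the species is ⁴⁶Ti.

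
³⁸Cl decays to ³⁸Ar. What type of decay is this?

beta-minus decay

ΔA = 38 − 38 = 0; ΔZ = 18 − 17 = +1.
A is unchanged and Z rises by 1 — a neutron has become a proton (β⁻ decay).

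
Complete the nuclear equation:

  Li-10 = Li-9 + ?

Conserve mass number: 10 = 9 + A, so A = 1.
Conserve atomic number: 3 = 3 + Z, so Z = 0.
A = 1 and Z = 0 is n — a neutron.

neutron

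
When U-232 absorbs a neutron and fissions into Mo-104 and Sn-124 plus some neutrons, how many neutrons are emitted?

5

Conserve mass number: 233 = 104 + 124 + k, so k = 233 − 228 = 5.
Check atomic number: 92 = 42 + 50 + 0 = 92. ✓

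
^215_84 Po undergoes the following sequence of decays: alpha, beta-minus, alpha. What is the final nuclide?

Start: (A, Z) = (215, 84).
After α: (211, 82).
After β⁻: (211, 83).
After α: (207, 81).
Z = 81 is thallium.

Tl-207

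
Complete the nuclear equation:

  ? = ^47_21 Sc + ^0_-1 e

Ca-47

Conserve mass number: A = 47 + 0, so A = 47.
Conserve atomic number: Z = 21 − 1, so Z = 20.
Z = 20 is calcium, so the species is ^47_20 Ca.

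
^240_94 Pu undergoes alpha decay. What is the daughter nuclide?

U-236

Alpha decay: mass number changes by -4, atomic number by -2.
A: 240 − 4 = 236; Z: 94 − 2 = 92.
Z = 92 is uranium, so the daughter is ^236_92 U.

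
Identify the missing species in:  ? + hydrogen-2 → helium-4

deuteron

Conserve mass number: A + 2 = 4, so A = 2.
Conserve atomic number: Z + 1 = 2, so Z = 1.
A = 2 and Z = 1 is hydrogen-2 — a deuteron.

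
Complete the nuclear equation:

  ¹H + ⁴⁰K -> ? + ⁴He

Ar-37

Conserve mass number: 1 + 40 = A + 4, so A = 37.
Conserve atomic number: 1 + 19 = Z + 2, so Z = 18.
Z = 18 is argon, so the species is ³⁷Ar.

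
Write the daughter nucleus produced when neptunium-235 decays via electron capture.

Electron capture: mass number changes by +0, atomic number by -1.
A: 235 = 235; Z: 93 − 1 = 92.
Z = 92 is uranium, so the daughter is uranium-235.

U-235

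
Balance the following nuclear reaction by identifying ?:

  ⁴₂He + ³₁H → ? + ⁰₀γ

Li-7

Conserve mass number: 4 + 3 = A + 0, so A = 7.
Conserve atomic number: 2 + 1 = Z + 0, so Z = 3.
Z = 3 is lithium, so the species is ⁷₃Li.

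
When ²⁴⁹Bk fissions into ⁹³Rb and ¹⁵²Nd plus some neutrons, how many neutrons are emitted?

4

Conserve mass number: 249 = 93 + 152 + k, so k = 249 − 245 = 4.
Check atomic number: 97 = 37 + 60 + 0 = 97. ✓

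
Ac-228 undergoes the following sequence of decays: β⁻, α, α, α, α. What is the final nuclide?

Start: (A, Z) = (228, 89).
After β⁻: (228, 90).
After α: (224, 88).
After α: (220, 86).
After α: (216, 84).
After α: (212, 82).
Z = 82 is lead.

Pb-212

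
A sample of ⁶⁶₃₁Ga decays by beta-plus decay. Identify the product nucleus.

Zn-66

Beta-plus decay: mass number changes by +0, atomic number by -1.
A: 66 = 66; Z: 31 − 1 = 30.
Z = 30 is zinc, so the daughter is ⁶⁶₃₀Zn.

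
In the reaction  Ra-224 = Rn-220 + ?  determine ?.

alpha particle

Conserve mass number: 224 = 220 + A, so A = 4.
Conserve atomic number: 88 = 86 + Z, so Z = 2.
A = 4 and Z = 2 is He-4 — an alpha particle.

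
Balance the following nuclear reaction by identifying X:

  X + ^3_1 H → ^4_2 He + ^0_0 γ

Conserve mass number: A + 3 = 4 + 0, so A = 1.
Conserve atomic number: Z + 1 = 2 + 0, so Z = 1.
A = 1 and Z = 1 is ^1_1 H — a proton.

proton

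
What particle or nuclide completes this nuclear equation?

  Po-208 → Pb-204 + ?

Conserve mass number: 208 = 204 + A, so A = 4.
Conserve atomic number: 84 = 82 + Z, so Z = 2.
A = 4 and Z = 2 is He-4 — an alpha particle.

alpha particle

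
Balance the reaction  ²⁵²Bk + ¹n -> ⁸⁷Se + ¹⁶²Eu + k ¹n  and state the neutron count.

Conserve mass number: 253 = 87 + 162 + k, so k = 253 − 249 = 4.
Check atomic number: 97 = 34 + 63 + 0 = 97. ✓

4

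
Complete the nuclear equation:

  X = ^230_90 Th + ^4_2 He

Conserve mass number: A = 230 + 4, so A = 234.
Conserve atomic number: Z = 90 + 2, so Z = 92.
Z = 92 is uranium, so the species is ^234_92 U.

U-234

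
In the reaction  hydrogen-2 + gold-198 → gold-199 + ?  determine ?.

proton

Conserve mass number: 2 + 198 = 199 + A, so A = 1.
Conserve atomic number: 1 + 79 = 79 + Z, so Z = 1.
A = 1 and Z = 1 is hydrogen-1 — a proton.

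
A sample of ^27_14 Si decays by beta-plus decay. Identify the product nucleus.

Al-27

Beta-plus decay: mass number changes by +0, atomic number by -1.
A: 27 = 27; Z: 14 − 1 = 13.
Z = 13 is aluminium, so the daughter is ^27_13 Al.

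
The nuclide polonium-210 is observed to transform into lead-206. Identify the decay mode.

ΔA = 206 − 210 = -4; ΔZ = 82 − 84 = -2.
A drops by 4 and Z drops by 2 — the signature of alpha emission.

alpha decay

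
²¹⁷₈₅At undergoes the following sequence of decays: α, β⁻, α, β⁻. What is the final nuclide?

Start: (A, Z) = (217, 85).
After α: (213, 83).
After β⁻: (213, 84).
After α: (209, 82).
After β⁻: (209, 83).
Z = 83 is bismuth.

Bi-209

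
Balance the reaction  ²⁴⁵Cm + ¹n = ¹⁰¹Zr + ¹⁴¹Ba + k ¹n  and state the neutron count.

Conserve mass number: 246 = 101 + 141 + k, so k = 246 − 242 = 4.
Check atomic number: 96 = 40 + 56 + 0 = 96. ✓

4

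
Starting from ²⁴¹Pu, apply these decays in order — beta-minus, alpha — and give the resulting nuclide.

Np-237

Start: (A, Z) = (241, 94).
After β⁻: (241, 95).
After α: (237, 93).
Z = 93 is neptunium.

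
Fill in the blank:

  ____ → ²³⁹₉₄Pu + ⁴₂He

Conserve mass number: A = 239 + 4, so A = 243.
Conserve atomic number: Z = 94 + 2, so Z = 96.
Z = 96 is curium, so the species is ²⁴³₉₆Cm.

Cm-243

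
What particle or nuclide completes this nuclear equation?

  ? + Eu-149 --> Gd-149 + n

proton

Conserve mass number: A + 149 = 149 + 1, so A = 1.
Conserve atomic number: Z + 63 = 64 + 0, so Z = 1.
A = 1 and Z = 1 is H-1 — a proton.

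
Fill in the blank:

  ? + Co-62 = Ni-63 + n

Conserve mass number: A + 62 = 63 + 1, so A = 2.
Conserve atomic number: Z + 27 = 28 + 0, so Z = 1.
A = 2 and Z = 1 is H-2 — a deuteron.

deuteron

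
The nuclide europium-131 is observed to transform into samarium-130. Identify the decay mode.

proton emission

ΔA = 130 − 131 = -1; ΔZ = 62 − 63 = -1.
A drops by 1 and Z drops by 1 — a proton was emitted.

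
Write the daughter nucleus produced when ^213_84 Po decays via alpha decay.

Pb-209

Alpha decay: mass number changes by -4, atomic number by -2.
A: 213 − 4 = 209; Z: 84 − 2 = 82.
Z = 82 is lead, so the daughter is ^209_82 Pb.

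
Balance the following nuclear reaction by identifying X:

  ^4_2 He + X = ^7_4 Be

He-3

Conserve mass number: 4 + A = 7, so A = 3.
Conserve atomic number: 2 + Z = 4, so Z = 2.
Z = 2 is helium, so the species is ^3_2 He.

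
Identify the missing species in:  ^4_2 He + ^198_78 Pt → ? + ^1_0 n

Hg-201

Conserve mass number: 4 + 198 = A + 1, so A = 201.
Conserve atomic number: 2 + 78 = Z + 0, so Z = 80.
Z = 80 is mercury, so the species is ^201_80 Hg.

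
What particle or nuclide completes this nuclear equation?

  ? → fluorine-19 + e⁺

Ne-19

Conserve mass number: A = 19 + 0, so A = 19.
Conserve atomic number: Z = 9 + 1, so Z = 10.
Z = 10 is neon, so the species is neon-19.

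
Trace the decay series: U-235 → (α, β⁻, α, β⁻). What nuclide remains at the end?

Th-227

Start: (A, Z) = (235, 92).
After α: (231, 90).
After β⁻: (231, 91).
After α: (227, 89).
After β⁻: (227, 90).
Z = 90 is thorium.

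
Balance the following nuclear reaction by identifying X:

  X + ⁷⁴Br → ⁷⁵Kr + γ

Conserve mass number: A + 74 = 75 + 0, so A = 1.
Conserve atomic number: Z + 35 = 36 + 0, so Z = 1.
A = 1 and Z = 1 is ¹H — a proton.

proton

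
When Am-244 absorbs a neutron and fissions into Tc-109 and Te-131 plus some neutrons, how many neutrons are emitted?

Conserve mass number: 245 = 109 + 131 + k, so k = 245 − 240 = 5.
Check atomic number: 95 = 43 + 52 + 0 = 95. ✓

5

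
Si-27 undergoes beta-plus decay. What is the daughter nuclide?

Al-27

Beta-plus decay: mass number changes by +0, atomic number by -1.
A: 27 = 27; Z: 14 − 1 = 13.
Z = 13 is aluminium, so the daughter is Al-27.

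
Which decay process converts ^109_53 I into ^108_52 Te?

proton emission

ΔA = 108 − 109 = -1; ΔZ = 52 − 53 = -1.
A drops by 1 and Z drops by 1 — a proton was emitted.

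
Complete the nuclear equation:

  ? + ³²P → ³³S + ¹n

deuteron

Conserve mass number: A + 32 = 33 + 1, so A = 2.
Conserve atomic number: Z + 15 = 16 + 0, so Z = 1.
A = 2 and Z = 1 is ²H — a deuteron.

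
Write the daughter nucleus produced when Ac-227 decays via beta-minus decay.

Beta-minus decay: mass number changes by +0, atomic number by +1.
A: 227 = 227; Z: 89 + 1 = 90.
Z = 90 is thorium, so the daughter is Th-227.

Th-227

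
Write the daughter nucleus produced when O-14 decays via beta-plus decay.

N-14

Beta-plus decay: mass number changes by +0, atomic number by -1.
A: 14 = 14; Z: 8 − 1 = 7.
Z = 7 is nitrogen, so the daughter is N-14.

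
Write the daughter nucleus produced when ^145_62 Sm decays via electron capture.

Pm-145

Electron capture: mass number changes by +0, atomic number by -1.
A: 145 = 145; Z: 62 − 1 = 61.
Z = 61 is promethium, so the daughter is ^145_61 Pm.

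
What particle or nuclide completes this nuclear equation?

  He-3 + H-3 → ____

Li-6

Conserve mass number: 3 + 3 = A, so A = 6.
Conserve atomic number: 2 + 1 = Z, so Z = 3.
Z = 3 is lithium, so the species is Li-6.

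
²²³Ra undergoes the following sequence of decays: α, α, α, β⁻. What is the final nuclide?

Start: (A, Z) = (223, 88).
After α: (219, 86).
After α: (215, 84).
After α: (211, 82).
After β⁻: (211, 83).
Z = 83 is bismuth.

Bi-211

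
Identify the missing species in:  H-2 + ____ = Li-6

Conserve mass number: 2 + A = 6, so A = 4.
Conserve atomic number: 1 + Z = 3, so Z = 2.
A = 4 and Z = 2 is He-4 — an alpha particle.

alpha particle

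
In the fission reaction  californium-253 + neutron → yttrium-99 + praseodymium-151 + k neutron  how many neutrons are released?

Conserve mass number: 254 = 99 + 151 + k, so k = 254 − 250 = 4.
Check atomic number: 98 = 39 + 59 + 0 = 98. ✓

4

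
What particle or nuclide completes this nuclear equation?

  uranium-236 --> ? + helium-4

Conserve mass number: 236 = A + 4, so A = 232.
Conserve atomic number: 92 = Z + 2, so Z = 90.
Z = 90 is thorium, so the species is thorium-232.

Th-232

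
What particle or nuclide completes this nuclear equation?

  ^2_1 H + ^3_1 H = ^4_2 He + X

neutron

Conserve mass number: 2 + 3 = 4 + A, so A = 1.
Conserve atomic number: 1 + 1 = 2 + Z, so Z = 0.
A = 1 and Z = 0 is ^1_0 n — a neutron.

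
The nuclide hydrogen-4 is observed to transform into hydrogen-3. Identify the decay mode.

neutron emission

ΔA = 3 − 4 = -1; ΔZ = 1 − 1 = +0.
A drops by 1 with Z unchanged — a neutron was emitted.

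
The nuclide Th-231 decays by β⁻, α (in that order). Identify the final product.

Ac-227

Start: (A, Z) = (231, 90).
After β⁻: (231, 91).
After α: (227, 89).
Z = 89 is actinium.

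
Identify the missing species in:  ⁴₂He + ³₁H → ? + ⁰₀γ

Li-7

Conserve mass number: 4 + 3 = A + 0, so A = 7.
Conserve atomic number: 2 + 1 = Z + 0, so Z = 3.
Z = 3 is lithium, so the species is ⁷₃Li.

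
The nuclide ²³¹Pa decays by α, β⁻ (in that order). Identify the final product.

Th-227

Start: (A, Z) = (231, 91).
After α: (227, 89).
After β⁻: (227, 90).
Z = 90 is thorium.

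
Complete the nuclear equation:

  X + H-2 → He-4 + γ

deuteron

Conserve mass number: A + 2 = 4 + 0, so A = 2.
Conserve atomic number: Z + 1 = 2 + 0, so Z = 1.
A = 2 and Z = 1 is H-2 — a deuteron.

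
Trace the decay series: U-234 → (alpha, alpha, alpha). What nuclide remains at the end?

Start: (A, Z) = (234, 92).
After α: (230, 90).
After α: (226, 88).
After α: (222, 86).
Z = 86 is radon.

Rn-222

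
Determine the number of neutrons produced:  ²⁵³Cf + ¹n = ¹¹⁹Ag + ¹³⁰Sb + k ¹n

5

Conserve mass number: 254 = 119 + 130 + k, so k = 254 − 249 = 5.
Check atomic number: 98 = 47 + 51 + 0 = 98. ✓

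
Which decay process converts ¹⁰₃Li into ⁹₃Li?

ΔA = 9 − 10 = -1; ΔZ = 3 − 3 = +0.
A drops by 1 with Z unchanged — a neutron was emitted.

neutron emission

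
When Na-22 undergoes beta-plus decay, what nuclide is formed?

Beta-plus decay: mass number changes by +0, atomic number by -1.
A: 22 = 22; Z: 11 − 1 = 10.
Z = 10 is neon, so the daughter is Ne-22.

Ne-22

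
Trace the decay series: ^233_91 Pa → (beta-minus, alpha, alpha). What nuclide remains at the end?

Start: (A, Z) = (233, 91).
After β⁻: (233, 92).
After α: (229, 90).
After α: (225, 88).
Z = 88 is radium.

Ra-225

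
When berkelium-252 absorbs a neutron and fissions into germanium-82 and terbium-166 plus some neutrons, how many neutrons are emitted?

5

Conserve mass number: 253 = 82 + 166 + k, so k = 253 − 248 = 5.
Check atomic number: 97 = 32 + 65 + 0 = 97. ✓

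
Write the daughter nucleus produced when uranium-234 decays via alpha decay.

Alpha decay: mass number changes by -4, atomic number by -2.
A: 234 − 4 = 230; Z: 92 − 2 = 90.
Z = 90 is thorium, so the daughter is thorium-230.

Th-230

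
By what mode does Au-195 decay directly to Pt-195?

beta-plus decay or electron capture

ΔA = 195 − 195 = 0; ΔZ = 78 − 79 = -1.
A is unchanged and Z drops by 1 — a proton has become a neutron (β⁺ emission or electron capture).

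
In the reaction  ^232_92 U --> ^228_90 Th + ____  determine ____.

alpha particle

Conserve mass number: 232 = 228 + A, so A = 4.
Conserve atomic number: 92 = 90 + Z, so Z = 2.
A = 4 and Z = 2 is ^4_2 He — an alpha particle.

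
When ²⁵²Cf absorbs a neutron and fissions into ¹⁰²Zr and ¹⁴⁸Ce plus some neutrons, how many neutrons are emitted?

3

Conserve mass number: 253 = 102 + 148 + k, so k = 253 − 250 = 3.
Check atomic number: 98 = 40 + 58 + 0 = 98. ✓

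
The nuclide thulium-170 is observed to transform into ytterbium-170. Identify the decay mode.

beta-minus decay

ΔA = 170 − 170 = 0; ΔZ = 70 − 69 = +1.
A is unchanged and Z rises by 1 — a neutron has become a proton (β⁻ decay).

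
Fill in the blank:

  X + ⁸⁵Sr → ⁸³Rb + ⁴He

deuteron

Conserve mass number: A + 85 = 83 + 4, so A = 2.
Conserve atomic number: Z + 38 = 37 + 2, so Z = 1.
A = 2 and Z = 1 is ²H — a deuteron.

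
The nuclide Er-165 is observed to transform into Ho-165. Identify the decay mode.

ΔA = 165 − 165 = 0; ΔZ = 67 − 68 = -1.
A is unchanged and Z drops by 1 — a proton has become a neutron (β⁺ emission or electron capture).

beta-plus decay or electron capture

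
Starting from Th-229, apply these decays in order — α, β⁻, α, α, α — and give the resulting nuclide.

Start: (A, Z) = (229, 90).
After α: (225, 88).
After β⁻: (225, 89).
After α: (221, 87).
After α: (217, 85).
After α: (213, 83).
Z = 83 is bismuth.

Bi-213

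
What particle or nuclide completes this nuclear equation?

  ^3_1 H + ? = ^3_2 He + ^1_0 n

Conserve mass number: 3 + A = 3 + 1, so A = 1.
Conserve atomic number: 1 + Z = 2 + 0, so Z = 1.
A = 1 and Z = 1 is ^1_1 H — a proton.

proton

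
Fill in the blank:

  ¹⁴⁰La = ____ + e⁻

Conserve mass number: 140 = A + 0, so A = 140.
Conserve atomic number: 57 = Z − 1, so Z = 58.
Z = 58 is cerium, so the species is ¹⁴⁰Ce.

Ce-140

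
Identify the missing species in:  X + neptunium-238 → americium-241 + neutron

alpha particle

Conserve mass number: A + 238 = 241 + 1, so A = 4.
Conserve atomic number: Z + 93 = 95 + 0, so Z = 2.
A = 4 and Z = 2 is helium-4 — an alpha particle.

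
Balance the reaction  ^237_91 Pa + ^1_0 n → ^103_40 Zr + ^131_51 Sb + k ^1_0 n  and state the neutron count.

4

Conserve mass number: 238 = 103 + 131 + k, so k = 238 − 234 = 4.
Check atomic number: 91 = 40 + 51 + 0 = 91. ✓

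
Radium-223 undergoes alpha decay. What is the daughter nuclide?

Rn-219

Alpha decay: mass number changes by -4, atomic number by -2.
A: 223 − 4 = 219; Z: 88 − 2 = 86.
Z = 86 is radon, so the daughter is radon-219.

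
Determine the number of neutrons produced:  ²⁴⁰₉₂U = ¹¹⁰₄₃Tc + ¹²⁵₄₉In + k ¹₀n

5

Conserve mass number: 240 = 110 + 125 + k, so k = 240 − 235 = 5.
Check atomic number: 92 = 43 + 49 + 0 = 92. ✓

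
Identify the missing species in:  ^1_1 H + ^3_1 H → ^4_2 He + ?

gamma ray

Conserve mass number: 1 + 3 = 4 + A, so A = 0.
Conserve atomic number: 1 + 1 = 2 + Z, so Z = 0.
A = 0 and Z = 0 is ^0_0 γ — a gamma ray.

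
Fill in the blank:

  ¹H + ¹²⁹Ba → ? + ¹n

Conserve mass number: 1 + 129 = A + 1, so A = 129.
Conserve atomic number: 1 + 56 = Z + 0, so Z = 57.
Z = 57 is lanthanum, so the species is ¹²⁹La.

La-129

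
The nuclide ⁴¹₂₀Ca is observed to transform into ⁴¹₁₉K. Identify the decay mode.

ΔA = 41 − 41 = 0; ΔZ = 19 − 20 = -1.
A is unchanged and Z drops by 1 — a proton has become a neutron (β⁺ emission or electron capture).

beta-plus decay or electron capture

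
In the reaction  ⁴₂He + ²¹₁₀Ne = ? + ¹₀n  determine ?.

Conserve mass number: 4 + 21 = A + 1, so A = 24.
Conserve atomic number: 2 + 10 = Z + 0, so Z = 12.
Z = 12 is magnesium, so the species is ²⁴₁₂Mg.

Mg-24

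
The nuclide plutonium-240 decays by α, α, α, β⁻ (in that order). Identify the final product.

Start: (A, Z) = (240, 94).
After α: (236, 92).
After α: (232, 90).
After α: (228, 88).
After β⁻: (228, 89).
Z = 89 is actinium.

Ac-228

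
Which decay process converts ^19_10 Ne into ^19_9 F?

beta-plus decay or electron capture

ΔA = 19 − 19 = 0; ΔZ = 9 − 10 = -1.
A is unchanged and Z drops by 1 — a proton has become a neutron (β⁺ emission or electron capture).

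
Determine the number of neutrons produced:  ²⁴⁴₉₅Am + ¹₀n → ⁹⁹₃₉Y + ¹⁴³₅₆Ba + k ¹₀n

3

Conserve mass number: 245 = 99 + 143 + k, so k = 245 − 242 = 3.
Check atomic number: 95 = 39 + 56 + 0 = 95. ✓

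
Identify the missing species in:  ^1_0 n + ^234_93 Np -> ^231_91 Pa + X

Conserve mass number: 1 + 234 = 231 + A, so A = 4.
Conserve atomic number: 0 + 93 = 91 + Z, so Z = 2.
A = 4 and Z = 2 is ^4_2 He — an alpha particle.

alpha particle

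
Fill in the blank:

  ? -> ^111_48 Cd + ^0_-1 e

Ag-111

Conserve mass number: A = 111 + 0, so A = 111.
Conserve atomic number: Z = 48 − 1, so Z = 47.
Z = 47 is silver, so the species is ^111_47 Ag.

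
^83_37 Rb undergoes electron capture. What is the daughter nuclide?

Electron capture: mass number changes by +0, atomic number by -1.
A: 83 = 83; Z: 37 − 1 = 36.
Z = 36 is krypton, so the daughter is ^83_36 Kr.

Kr-83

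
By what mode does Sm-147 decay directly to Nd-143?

alpha decay

ΔA = 143 − 147 = -4; ΔZ = 60 − 62 = -2.
A drops by 4 and Z drops by 2 — the signature of alpha emission.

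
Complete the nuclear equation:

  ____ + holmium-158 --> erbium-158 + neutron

Conserve mass number: A + 158 = 158 + 1, so A = 1.
Conserve atomic number: Z + 67 = 68 + 0, so Z = 1.
A = 1 and Z = 1 is hydrogen-1 — a proton.

proton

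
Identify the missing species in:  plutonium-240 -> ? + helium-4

U-236

Conserve mass number: 240 = A + 4, so A = 236.
Conserve atomic number: 94 = Z + 2, so Z = 92.
Z = 92 is uranium, so the species is uranium-236.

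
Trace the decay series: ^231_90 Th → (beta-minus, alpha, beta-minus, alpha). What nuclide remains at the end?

Start: (A, Z) = (231, 90).
After β⁻: (231, 91).
After α: (227, 89).
After β⁻: (227, 90).
After α: (223, 88).
Z = 88 is radium.

Ra-223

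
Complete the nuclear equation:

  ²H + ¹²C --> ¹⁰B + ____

Conserve mass number: 2 + 12 = 10 + A, so A = 4.
Conserve atomic number: 1 + 6 = 5 + Z, so Z = 2.
A = 4 and Z = 2 is ⁴He — an alpha particle.

alpha particle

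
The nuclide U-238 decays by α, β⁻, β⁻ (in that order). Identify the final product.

Start: (A, Z) = (238, 92).
After α: (234, 90).
After β⁻: (234, 91).
After β⁻: (234, 92).
Z = 92 is uranium.

U-234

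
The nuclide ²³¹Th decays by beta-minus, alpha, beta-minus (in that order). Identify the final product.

Th-227

Start: (A, Z) = (231, 90).
After β⁻: (231, 91).
After α: (227, 89).
After β⁻: (227, 90).
Z = 90 is thorium.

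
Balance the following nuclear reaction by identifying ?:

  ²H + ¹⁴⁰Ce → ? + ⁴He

Conserve mass number: 2 + 140 = A + 4, so A = 138.
Conserve atomic number: 1 + 58 = Z + 2, so Z = 57.
Z = 57 is lanthanum, so the species is ¹³⁸La.

La-138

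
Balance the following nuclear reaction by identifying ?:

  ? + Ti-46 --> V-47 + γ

Conserve mass number: A + 46 = 47 + 0, so A = 1.
Conserve atomic number: Z + 22 = 23 + 0, so Z = 1.
A = 1 and Z = 1 is H-1 — a proton.

proton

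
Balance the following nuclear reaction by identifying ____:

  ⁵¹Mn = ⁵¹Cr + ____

Conserve mass number: 51 = 51 + A, so A = 0.
Conserve atomic number: 25 = 24 + Z, so Z = 1.
A = 0 and Z = 1 is e⁺ — a positron.

positron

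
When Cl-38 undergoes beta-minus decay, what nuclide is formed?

Ar-38

Beta-minus decay: mass number changes by +0, atomic number by +1.
A: 38 = 38; Z: 17 + 1 = 18.
Z = 18 is argon, so the daughter is Ar-38.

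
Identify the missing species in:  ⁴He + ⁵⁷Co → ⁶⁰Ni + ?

Conserve mass number: 4 + 57 = 60 + A, so A = 1.
Conserve atomic number: 2 + 27 = 28 + Z, so Z = 1.
A = 1 and Z = 1 is ¹H — a proton.

proton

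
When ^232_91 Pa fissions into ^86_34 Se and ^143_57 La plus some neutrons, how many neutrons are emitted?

3

Conserve mass number: 232 = 86 + 143 + k, so k = 232 − 229 = 3.
Check atomic number: 91 = 34 + 57 + 0 = 91. ✓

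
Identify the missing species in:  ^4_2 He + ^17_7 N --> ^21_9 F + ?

gamma ray

Conserve mass number: 4 + 17 = 21 + A, so A = 0.
Conserve atomic number: 2 + 7 = 9 + Z, so Z = 0.
A = 0 and Z = 0 is ^0_0 γ — a gamma ray.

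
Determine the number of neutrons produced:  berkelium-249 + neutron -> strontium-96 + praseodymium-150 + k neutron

4

Conserve mass number: 250 = 96 + 150 + k, so k = 250 − 246 = 4.
Check atomic number: 97 = 38 + 59 + 0 = 97. ✓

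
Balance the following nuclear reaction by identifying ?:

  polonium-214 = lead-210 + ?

alpha particle

Conserve mass number: 214 = 210 + A, so A = 4.
Conserve atomic number: 84 = 82 + Z, so Z = 2.
A = 4 and Z = 2 is helium-4 — an alpha particle.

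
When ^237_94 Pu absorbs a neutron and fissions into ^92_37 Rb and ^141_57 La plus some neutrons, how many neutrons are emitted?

Conserve mass number: 238 = 92 + 141 + k, so k = 238 − 233 = 5.
Check atomic number: 94 = 37 + 57 + 0 = 94. ✓

5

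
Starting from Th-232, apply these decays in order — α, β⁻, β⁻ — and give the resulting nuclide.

Th-228

Start: (A, Z) = (232, 90).
After α: (228, 88).
After β⁻: (228, 89).
After β⁻: (228, 90).
Z = 90 is thorium.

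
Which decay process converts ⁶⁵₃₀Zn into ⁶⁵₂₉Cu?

beta-plus decay or electron capture

ΔA = 65 − 65 = 0; ΔZ = 29 − 30 = -1.
A is unchanged and Z drops by 1 — a proton has become a neutron (β⁺ emission or electron capture).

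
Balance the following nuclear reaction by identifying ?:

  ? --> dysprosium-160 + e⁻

Conserve mass number: A = 160 + 0, so A = 160.
Conserve atomic number: Z = 66 − 1, so Z = 65.
Z = 65 is terbium, so the species is terbium-160.

Tb-160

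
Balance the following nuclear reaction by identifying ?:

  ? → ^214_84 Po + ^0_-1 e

Bi-214

Conserve mass number: A = 214 + 0, so A = 214.
Conserve atomic number: Z = 84 − 1, so Z = 83.
Z = 83 is bismuth, so the species is ^214_83 Bi.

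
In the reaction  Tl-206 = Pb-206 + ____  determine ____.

beta-minus particle

Conserve mass number: 206 = 206 + A, so A = 0.
Conserve atomic number: 81 = 82 + Z, so Z = -1.
A = 0 and Z = -1 is e⁻ — a beta-minus particle.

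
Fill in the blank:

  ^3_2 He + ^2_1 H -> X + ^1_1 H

He-4

Conserve mass number: 3 + 2 = A + 1, so A = 4.
Conserve atomic number: 2 + 1 = Z + 1, so Z = 2.
A = 4 and Z = 2 is ^4_2 He — an alpha particle.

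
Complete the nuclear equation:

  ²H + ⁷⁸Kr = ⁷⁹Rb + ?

Conserve mass number: 2 + 78 = 79 + A, so A = 1.
Conserve atomic number: 1 + 36 = 37 + Z, so Z = 0.
A = 1 and Z = 0 is ¹n — a neutron.

neutron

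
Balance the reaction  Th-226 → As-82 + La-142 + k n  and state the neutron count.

2

Conserve mass number: 226 = 82 + 142 + k, so k = 226 − 224 = 2.
Check atomic number: 90 = 33 + 57 + 0 = 90. ✓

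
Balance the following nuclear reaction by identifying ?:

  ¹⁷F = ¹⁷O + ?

positron

Conserve mass number: 17 = 17 + A, so A = 0.
Conserve atomic number: 9 = 8 + Z, so Z = 1.
A = 0 and Z = 1 is e⁺ — a positron.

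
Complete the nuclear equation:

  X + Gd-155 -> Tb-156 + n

Conserve mass number: A + 155 = 156 + 1, so A = 2.
Conserve atomic number: Z + 64 = 65 + 0, so Z = 1.
A = 2 and Z = 1 is H-2 — a deuteron.

deuteron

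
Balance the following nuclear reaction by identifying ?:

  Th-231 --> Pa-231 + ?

Conserve mass number: 231 = 231 + A, so A = 0.
Conserve atomic number: 90 = 91 + Z, so Z = -1.
A = 0 and Z = -1 is e⁻ — a beta-minus particle.

beta-minus particle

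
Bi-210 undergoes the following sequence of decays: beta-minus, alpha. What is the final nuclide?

Pb-206

Start: (A, Z) = (210, 83).
After β⁻: (210, 84).
After α: (206, 82).
Z = 82 is lead.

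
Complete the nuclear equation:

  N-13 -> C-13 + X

Conserve mass number: 13 = 13 + A, so A = 0.
Conserve atomic number: 7 = 6 + Z, so Z = 1.
A = 0 and Z = 1 is e⁺ — a positron.

positron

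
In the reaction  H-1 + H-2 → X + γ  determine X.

He-3

Conserve mass number: 1 + 2 = A + 0, so A = 3.
Conserve atomic number: 1 + 1 = Z + 0, so Z = 2.
Z = 2 is helium, so the species is He-3.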